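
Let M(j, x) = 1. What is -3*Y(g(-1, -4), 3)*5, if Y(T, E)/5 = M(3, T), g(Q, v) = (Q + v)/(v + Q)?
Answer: -75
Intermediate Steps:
g(Q, v) = 1 (g(Q, v) = (Q + v)/(Q + v) = 1)
Y(T, E) = 5 (Y(T, E) = 5*1 = 5)
-3*Y(g(-1, -4), 3)*5 = -3*5*5 = -15*5 = -75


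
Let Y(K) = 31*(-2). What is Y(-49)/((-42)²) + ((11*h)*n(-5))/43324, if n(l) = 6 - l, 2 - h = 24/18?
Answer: -158987/4776471 ≈ -0.033285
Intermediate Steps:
h = ⅔ (h = 2 - 24/18 = 2 - 1*4/3 = 2 - 4/3 = ⅔ ≈ 0.66667)
Y(K) = -62
Y(-49)/((-42)²) + ((11*h)*n(-5))/43324 = -62/((-42)²) + ((11*(⅔))*(6 - 1*(-5)))/43324 = -62/1764 + (22*(6 + 5)/3)*(1/43324) = -62*1/1764 + ((22/3)*11)*(1/43324) = -31/882 + (242/3)*(1/43324) = -31/882 + 121/64986 = -158987/4776471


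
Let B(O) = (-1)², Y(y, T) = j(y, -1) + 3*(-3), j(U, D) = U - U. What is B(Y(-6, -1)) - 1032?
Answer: -1031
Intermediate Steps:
j(U, D) = 0
Y(y, T) = -9 (Y(y, T) = 0 + 3*(-3) = 0 - 9 = -9)
B(O) = 1
B(Y(-6, -1)) - 1032 = 1 - 1032 = -1031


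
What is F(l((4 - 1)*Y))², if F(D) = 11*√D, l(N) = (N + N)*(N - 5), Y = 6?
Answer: 56628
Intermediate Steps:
l(N) = 2*N*(-5 + N) (l(N) = (2*N)*(-5 + N) = 2*N*(-5 + N))
F(l((4 - 1)*Y))² = (11*√(2*((4 - 1)*6)*(-5 + (4 - 1)*6)))² = (11*√(2*(3*6)*(-5 + 3*6)))² = (11*√(2*18*(-5 + 18)))² = (11*√(2*18*13))² = (11*√468)² = (11*(6*√13))² = (66*√13)² = 56628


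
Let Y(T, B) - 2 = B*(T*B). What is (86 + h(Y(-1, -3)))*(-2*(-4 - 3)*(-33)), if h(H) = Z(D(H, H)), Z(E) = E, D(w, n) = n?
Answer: -36498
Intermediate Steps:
Y(T, B) = 2 + T*B² (Y(T, B) = 2 + B*(T*B) = 2 + B*(B*T) = 2 + T*B²)
h(H) = H
(86 + h(Y(-1, -3)))*(-2*(-4 - 3)*(-33)) = (86 + (2 - 1*(-3)²))*(-2*(-4 - 3)*(-33)) = (86 + (2 - 1*9))*(-2*(-7)*(-33)) = (86 + (2 - 9))*(14*(-33)) = (86 - 7)*(-462) = 79*(-462) = -36498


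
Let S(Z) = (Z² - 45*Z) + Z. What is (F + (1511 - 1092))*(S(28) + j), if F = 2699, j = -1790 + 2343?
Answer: 327390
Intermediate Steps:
S(Z) = Z² - 44*Z
j = 553
(F + (1511 - 1092))*(S(28) + j) = (2699 + (1511 - 1092))*(28*(-44 + 28) + 553) = (2699 + 419)*(28*(-16) + 553) = 3118*(-448 + 553) = 3118*105 = 327390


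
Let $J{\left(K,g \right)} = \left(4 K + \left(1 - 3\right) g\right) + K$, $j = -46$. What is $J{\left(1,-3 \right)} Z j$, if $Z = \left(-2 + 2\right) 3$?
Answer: $0$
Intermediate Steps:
$Z = 0$ ($Z = 0 \cdot 3 = 0$)
$J{\left(K,g \right)} = - 2 g + 5 K$ ($J{\left(K,g \right)} = \left(4 K + \left(1 - 3\right) g\right) + K = \left(4 K - 2 g\right) + K = \left(- 2 g + 4 K\right) + K = - 2 g + 5 K$)
$J{\left(1,-3 \right)} Z j = \left(\left(-2\right) \left(-3\right) + 5 \cdot 1\right) 0 \left(-46\right) = \left(6 + 5\right) 0 \left(-46\right) = 11 \cdot 0 \left(-46\right) = 0 \left(-46\right) = 0$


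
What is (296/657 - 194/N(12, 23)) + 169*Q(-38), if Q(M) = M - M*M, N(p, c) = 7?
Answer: -1151981728/4599 ≈ -2.5049e+5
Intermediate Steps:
Q(M) = M - M**2
(296/657 - 194/N(12, 23)) + 169*Q(-38) = (296/657 - 194/7) + 169*(-38*(1 - 1*(-38))) = (296*(1/657) - 194*1/7) + 169*(-38*(1 + 38)) = (296/657 - 194/7) + 169*(-38*39) = -125386/4599 + 169*(-1482) = -125386/4599 - 250458 = -1151981728/4599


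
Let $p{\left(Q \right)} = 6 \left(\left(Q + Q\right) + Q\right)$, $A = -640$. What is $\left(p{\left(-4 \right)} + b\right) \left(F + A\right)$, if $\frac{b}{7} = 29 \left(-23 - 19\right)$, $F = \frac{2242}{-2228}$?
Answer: $\frac{3069834219}{557} \approx 5.5114 \cdot 10^{6}$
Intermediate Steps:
$F = - \frac{1121}{1114}$ ($F = 2242 \left(- \frac{1}{2228}\right) = - \frac{1121}{1114} \approx -1.0063$)
$b = -8526$ ($b = 7 \cdot 29 \left(-23 - 19\right) = 7 \cdot 29 \left(-42\right) = 7 \left(-1218\right) = -8526$)
$p{\left(Q \right)} = 18 Q$ ($p{\left(Q \right)} = 6 \left(2 Q + Q\right) = 6 \cdot 3 Q = 18 Q$)
$\left(p{\left(-4 \right)} + b\right) \left(F + A\right) = \left(18 \left(-4\right) - 8526\right) \left(- \frac{1121}{1114} - 640\right) = \left(-72 - 8526\right) \left(- \frac{714081}{1114}\right) = \left(-8598\right) \left(- \frac{714081}{1114}\right) = \frac{3069834219}{557}$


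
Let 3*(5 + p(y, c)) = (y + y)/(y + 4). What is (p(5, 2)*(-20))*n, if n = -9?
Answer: -2500/3 ≈ -833.33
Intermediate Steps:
p(y, c) = -5 + 2*y/(3*(4 + y)) (p(y, c) = -5 + ((y + y)/(y + 4))/3 = -5 + ((2*y)/(4 + y))/3 = -5 + (2*y/(4 + y))/3 = -5 + 2*y/(3*(4 + y)))
(p(5, 2)*(-20))*n = (((-60 - 13*5)/(3*(4 + 5)))*(-20))*(-9) = (((1/3)*(-60 - 65)/9)*(-20))*(-9) = (((1/3)*(1/9)*(-125))*(-20))*(-9) = -125/27*(-20)*(-9) = (2500/27)*(-9) = -2500/3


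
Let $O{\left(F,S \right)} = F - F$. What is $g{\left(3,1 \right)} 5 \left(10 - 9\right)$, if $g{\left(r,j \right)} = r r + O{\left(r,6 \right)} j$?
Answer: $45$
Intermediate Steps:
$O{\left(F,S \right)} = 0$
$g{\left(r,j \right)} = r^{2}$ ($g{\left(r,j \right)} = r r + 0 j = r^{2} + 0 = r^{2}$)
$g{\left(3,1 \right)} 5 \left(10 - 9\right) = 3^{2} \cdot 5 \left(10 - 9\right) = 9 \cdot 5 \cdot 1 = 45 \cdot 1 = 45$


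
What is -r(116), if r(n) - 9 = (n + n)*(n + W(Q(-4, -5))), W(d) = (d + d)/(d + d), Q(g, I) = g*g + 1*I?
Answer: -27153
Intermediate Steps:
Q(g, I) = I + g² (Q(g, I) = g² + I = I + g²)
W(d) = 1 (W(d) = (2*d)/((2*d)) = (2*d)*(1/(2*d)) = 1)
r(n) = 9 + 2*n*(1 + n) (r(n) = 9 + (n + n)*(n + 1) = 9 + (2*n)*(1 + n) = 9 + 2*n*(1 + n))
-r(116) = -(9 + 2*116 + 2*116²) = -(9 + 232 + 2*13456) = -(9 + 232 + 26912) = -1*27153 = -27153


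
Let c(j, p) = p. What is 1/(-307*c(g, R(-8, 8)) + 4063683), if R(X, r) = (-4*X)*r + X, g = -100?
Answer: 1/3987547 ≈ 2.5078e-7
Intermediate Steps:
R(X, r) = X - 4*X*r (R(X, r) = -4*X*r + X = X - 4*X*r)
1/(-307*c(g, R(-8, 8)) + 4063683) = 1/(-(-2456)*(1 - 4*8) + 4063683) = 1/(-(-2456)*(1 - 32) + 4063683) = 1/(-(-2456)*(-31) + 4063683) = 1/(-307*248 + 4063683) = 1/(-76136 + 4063683) = 1/3987547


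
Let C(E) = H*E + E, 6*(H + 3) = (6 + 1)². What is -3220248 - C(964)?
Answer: -9678578/3 ≈ -3.2262e+6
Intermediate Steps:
H = 31/6 (H = -3 + (6 + 1)²/6 = -3 + (⅙)*7² = -3 + (⅙)*49 = -3 + 49/6 = 31/6 ≈ 5.1667)
C(E) = 37*E/6 (C(E) = 31*E/6 + E = 37*E/6)
-3220248 - C(964) = -3220248 - 37*964/6 = -3220248 - 1*17834/3 = -3220248 - 17834/3 = -9678578/3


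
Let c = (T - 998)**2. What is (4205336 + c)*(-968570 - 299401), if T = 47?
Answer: -6478998333627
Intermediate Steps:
c = 904401 (c = (47 - 998)**2 = (-951)**2 = 904401)
(4205336 + c)*(-968570 - 299401) = (4205336 + 904401)*(-968570 - 299401) = 5109737*(-1267971) = -6478998333627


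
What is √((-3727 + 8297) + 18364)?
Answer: √22934 ≈ 151.44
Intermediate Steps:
√((-3727 + 8297) + 18364) = √(4570 + 18364) = √22934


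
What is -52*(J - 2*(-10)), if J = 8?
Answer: -1456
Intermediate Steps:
-52*(J - 2*(-10)) = -52*(8 - 2*(-10)) = -52*(8 + 20) = -52*28 = -1456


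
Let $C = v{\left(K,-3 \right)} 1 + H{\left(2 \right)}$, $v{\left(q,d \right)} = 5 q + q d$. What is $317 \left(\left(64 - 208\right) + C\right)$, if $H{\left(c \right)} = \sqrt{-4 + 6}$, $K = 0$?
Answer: $-45648 + 317 \sqrt{2} \approx -45200.0$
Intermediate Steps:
$v{\left(q,d \right)} = 5 q + d q$
$H{\left(c \right)} = \sqrt{2}$
$C = \sqrt{2}$ ($C = 0 \left(5 - 3\right) 1 + \sqrt{2} = 0 \cdot 2 \cdot 1 + \sqrt{2} = 0 \cdot 1 + \sqrt{2} = 0 + \sqrt{2} = \sqrt{2} \approx 1.4142$)
$317 \left(\left(64 - 208\right) + C\right) = 317 \left(\left(64 - 208\right) + \sqrt{2}\right) = 317 \left(-144 + \sqrt{2}\right) = -45648 + 317 \sqrt{2}$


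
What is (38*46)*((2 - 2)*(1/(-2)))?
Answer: 0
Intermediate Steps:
(38*46)*((2 - 2)*(1/(-2))) = 1748*(0*(1*(-1/2))) = 1748*(0*(-1/2)) = 1748*0 = 0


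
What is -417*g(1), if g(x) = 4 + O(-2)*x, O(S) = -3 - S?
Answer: -1251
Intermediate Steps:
g(x) = 4 - x (g(x) = 4 + (-3 - 1*(-2))*x = 4 + (-3 + 2)*x = 4 - x)
-417*g(1) = -417*(4 - 1*1) = -417*(4 - 1) = -417*3 = -1251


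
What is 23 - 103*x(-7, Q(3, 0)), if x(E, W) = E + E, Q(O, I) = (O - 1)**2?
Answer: 1465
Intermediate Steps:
Q(O, I) = (-1 + O)**2
x(E, W) = 2*E
23 - 103*x(-7, Q(3, 0)) = 23 - 206*(-7) = 23 - 103*(-14) = 23 + 1442 = 1465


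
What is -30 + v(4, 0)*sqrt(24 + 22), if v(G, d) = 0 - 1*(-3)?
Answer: -30 + 3*sqrt(46) ≈ -9.6530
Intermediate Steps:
v(G, d) = 3 (v(G, d) = 0 + 3 = 3)
-30 + v(4, 0)*sqrt(24 + 22) = -30 + 3*sqrt(24 + 22) = -30 + 3*sqrt(46)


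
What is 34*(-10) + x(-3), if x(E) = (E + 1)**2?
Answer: -336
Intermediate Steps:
x(E) = (1 + E)**2
34*(-10) + x(-3) = 34*(-10) + (1 - 3)**2 = -340 + (-2)**2 = -340 + 4 = -336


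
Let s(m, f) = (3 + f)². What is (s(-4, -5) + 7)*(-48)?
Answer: -528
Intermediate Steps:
(s(-4, -5) + 7)*(-48) = ((3 - 5)² + 7)*(-48) = ((-2)² + 7)*(-48) = (4 + 7)*(-48) = 11*(-48) = -528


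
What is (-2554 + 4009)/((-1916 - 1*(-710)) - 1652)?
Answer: -1455/2858 ≈ -0.50910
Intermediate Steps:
(-2554 + 4009)/((-1916 - 1*(-710)) - 1652) = 1455/((-1916 + 710) - 1652) = 1455/(-1206 - 1652) = 1455/(-2858) = 1455*(-1/2858) = -1455/2858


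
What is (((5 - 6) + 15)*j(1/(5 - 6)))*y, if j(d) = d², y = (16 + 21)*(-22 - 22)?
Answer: -22792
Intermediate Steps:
y = -1628 (y = 37*(-44) = -1628)
(((5 - 6) + 15)*j(1/(5 - 6)))*y = (((5 - 6) + 15)*(1/(5 - 6))²)*(-1628) = ((-1 + 15)*(1/(-1))²)*(-1628) = (14*(-1)²)*(-1628) = (14*1)*(-1628) = 14*(-1628) = -22792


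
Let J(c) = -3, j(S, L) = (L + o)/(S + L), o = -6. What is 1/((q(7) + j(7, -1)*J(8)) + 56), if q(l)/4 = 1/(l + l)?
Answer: 14/837 ≈ 0.016726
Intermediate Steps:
j(S, L) = (-6 + L)/(L + S) (j(S, L) = (L - 6)/(S + L) = (-6 + L)/(L + S))
q(l) = 2/l (q(l) = 4/(l + l) = 4/((2*l)) = 4*(1/(2*l)) = 2/l)
1/((q(7) + j(7, -1)*J(8)) + 56) = 1/((2/7 + ((-6 - 1)/(-1 + 7))*(-3)) + 56) = 1/((2*(1/7) + (-7/6)*(-3)) + 56) = 1/((2/7 + ((1/6)*(-7))*(-3)) + 56) = 1/((2/7 - 7/6*(-3)) + 56) = 1/((2/7 + 7/2) + 56) = 1/(53/14 + 56) = 1/(837/14) = 14/837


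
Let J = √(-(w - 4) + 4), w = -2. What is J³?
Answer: 10*√10 ≈ 31.623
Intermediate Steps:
J = √10 (J = √(-(-2 - 4) + 4) = √(-(-6) + 4) = √(-1*(-6) + 4) = √(6 + 4) = √10 ≈ 3.1623)
J³ = (√10)³ = 10*√10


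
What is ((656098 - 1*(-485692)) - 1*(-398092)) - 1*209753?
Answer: 1330129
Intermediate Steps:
((656098 - 1*(-485692)) - 1*(-398092)) - 1*209753 = ((656098 + 485692) + 398092) - 209753 = (1141790 + 398092) - 209753 = 1539882 - 209753 = 1330129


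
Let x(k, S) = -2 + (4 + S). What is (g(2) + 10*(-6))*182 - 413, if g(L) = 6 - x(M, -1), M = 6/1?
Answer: -10423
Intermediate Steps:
M = 6 (M = 6*1 = 6)
x(k, S) = 2 + S
g(L) = 5 (g(L) = 6 - (2 - 1) = 6 - 1*1 = 6 - 1 = 5)
(g(2) + 10*(-6))*182 - 413 = (5 + 10*(-6))*182 - 413 = (5 - 60)*182 - 413 = -55*182 - 413 = -10010 - 413 = -10423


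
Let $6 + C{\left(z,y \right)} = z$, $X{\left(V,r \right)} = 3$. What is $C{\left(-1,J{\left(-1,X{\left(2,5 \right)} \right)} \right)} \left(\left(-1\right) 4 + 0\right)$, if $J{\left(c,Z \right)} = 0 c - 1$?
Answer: $28$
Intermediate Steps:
$J{\left(c,Z \right)} = -1$ ($J{\left(c,Z \right)} = 0 - 1 = -1$)
$C{\left(z,y \right)} = -6 + z$
$C{\left(-1,J{\left(-1,X{\left(2,5 \right)} \right)} \right)} \left(\left(-1\right) 4 + 0\right) = \left(-6 - 1\right) \left(\left(-1\right) 4 + 0\right) = - 7 \left(-4 + 0\right) = \left(-7\right) \left(-4\right) = 28$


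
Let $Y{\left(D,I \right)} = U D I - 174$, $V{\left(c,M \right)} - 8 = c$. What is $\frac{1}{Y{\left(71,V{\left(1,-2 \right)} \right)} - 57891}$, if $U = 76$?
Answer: $- \frac{1}{9501} \approx -0.00010525$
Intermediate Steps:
$V{\left(c,M \right)} = 8 + c$
$Y{\left(D,I \right)} = -174 + 76 D I$ ($Y{\left(D,I \right)} = 76 D I - 174 = -174 + 76 D I$)
$\frac{1}{Y{\left(71,V{\left(1,-2 \right)} \right)} - 57891} = \frac{1}{\left(-174 + 76 \cdot 71 \left(8 + 1\right)\right) - 57891} = \frac{1}{\left(-174 + 76 \cdot 71 \cdot 9\right) - 57891} = \frac{1}{\left(-174 + 48564\right) - 57891} = \frac{1}{48390 - 57891} = \frac{1}{-9501} = - \frac{1}{9501}$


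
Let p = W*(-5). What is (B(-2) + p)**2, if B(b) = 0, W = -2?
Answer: 100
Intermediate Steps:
p = 10 (p = -2*(-5) = 10)
(B(-2) + p)**2 = (0 + 10)**2 = 10**2 = 100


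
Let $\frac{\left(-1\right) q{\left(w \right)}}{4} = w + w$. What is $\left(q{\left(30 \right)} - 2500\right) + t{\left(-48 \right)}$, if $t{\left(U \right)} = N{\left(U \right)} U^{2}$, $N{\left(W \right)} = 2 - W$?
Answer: $112460$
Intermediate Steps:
$q{\left(w \right)} = - 8 w$ ($q{\left(w \right)} = - 4 \left(w + w\right) = - 4 \cdot 2 w = - 8 w$)
$t{\left(U \right)} = U^{2} \left(2 - U\right)$ ($t{\left(U \right)} = \left(2 - U\right) U^{2} = U^{2} \left(2 - U\right)$)
$\left(q{\left(30 \right)} - 2500\right) + t{\left(-48 \right)} = \left(\left(-8\right) 30 - 2500\right) + \left(-48\right)^{2} \left(2 - -48\right) = \left(-240 - 2500\right) + 2304 \left(2 + 48\right) = -2740 + 2304 \cdot 50 = -2740 + 115200 = 112460$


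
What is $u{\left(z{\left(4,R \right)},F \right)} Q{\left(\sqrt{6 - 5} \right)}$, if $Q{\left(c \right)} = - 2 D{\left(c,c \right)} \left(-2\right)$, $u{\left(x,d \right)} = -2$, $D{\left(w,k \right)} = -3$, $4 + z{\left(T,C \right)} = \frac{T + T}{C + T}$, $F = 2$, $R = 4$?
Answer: $24$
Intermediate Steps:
$z{\left(T,C \right)} = -4 + \frac{2 T}{C + T}$ ($z{\left(T,C \right)} = -4 + \frac{T + T}{C + T} = -4 + \frac{2 T}{C + T}$)
$Q{\left(c \right)} = -12$ ($Q{\left(c \right)} = \left(-2\right) \left(-3\right) \left(-2\right) = 6 \left(-2\right) = -12$)
$u{\left(z{\left(4,R \right)},F \right)} Q{\left(\sqrt{6 - 5} \right)} = \left(-2\right) \left(-12\right) = 24$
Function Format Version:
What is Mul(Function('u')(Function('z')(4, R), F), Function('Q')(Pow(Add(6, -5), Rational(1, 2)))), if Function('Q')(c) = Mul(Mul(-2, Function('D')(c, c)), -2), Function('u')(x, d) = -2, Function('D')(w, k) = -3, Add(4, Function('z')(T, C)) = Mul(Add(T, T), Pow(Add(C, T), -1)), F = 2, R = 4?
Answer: 24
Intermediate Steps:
Function('z')(T, C) = Add(-4, Mul(2, T, Pow(Add(C, T), -1))) (Function('z')(T, C) = Add(-4, Mul(Add(T, T), Pow(Add(C, T), -1))) = Add(-4, Mul(Mul(2, T), Pow(Add(C, T), -1))) = Add(-4, Mul(2, T, Pow(Add(C, T), -1))))
Function('Q')(c) = -12 (Function('Q')(c) = Mul(Mul(-2, -3), -2) = Mul(6, -2) = -12)
Mul(Function('u')(Function('z')(4, R), F), Function('Q')(Pow(Add(6, -5), Rational(1, 2)))) = Mul(-2, -12) = 24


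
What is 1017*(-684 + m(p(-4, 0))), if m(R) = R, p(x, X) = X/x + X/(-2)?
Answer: -695628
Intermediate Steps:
p(x, X) = -X/2 + X/x (p(x, X) = X/x + X*(-½) = X/x - X/2 = -X/2 + X/x)
1017*(-684 + m(p(-4, 0))) = 1017*(-684 + (-½*0 + 0/(-4))) = 1017*(-684 + (0 + 0*(-¼))) = 1017*(-684 + (0 + 0)) = 1017*(-684 + 0) = 1017*(-684) = -695628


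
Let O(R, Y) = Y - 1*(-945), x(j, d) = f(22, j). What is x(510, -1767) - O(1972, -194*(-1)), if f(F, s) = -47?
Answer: -1186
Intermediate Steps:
x(j, d) = -47
O(R, Y) = 945 + Y (O(R, Y) = Y + 945 = 945 + Y)
x(510, -1767) - O(1972, -194*(-1)) = -47 - (945 - 194*(-1)) = -47 - (945 + 194) = -47 - 1*1139 = -47 - 1139 = -1186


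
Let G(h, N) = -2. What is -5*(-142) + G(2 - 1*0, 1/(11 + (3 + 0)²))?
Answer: 708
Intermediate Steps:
-5*(-142) + G(2 - 1*0, 1/(11 + (3 + 0)²)) = -5*(-142) - 2 = 710 - 2 = 708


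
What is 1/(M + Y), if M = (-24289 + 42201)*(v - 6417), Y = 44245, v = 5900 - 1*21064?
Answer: -1/386514627 ≈ -2.5872e-9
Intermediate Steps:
v = -15164 (v = 5900 - 21064 = -15164)
M = -386558872 (M = (-24289 + 42201)*(-15164 - 6417) = 17912*(-21581) = -386558872)
1/(M + Y) = 1/(-386558872 + 44245) = 1/(-386514627) = -1/386514627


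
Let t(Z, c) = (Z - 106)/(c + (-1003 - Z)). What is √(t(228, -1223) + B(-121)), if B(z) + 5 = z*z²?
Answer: I*√2667144063261/1227 ≈ 1331.0*I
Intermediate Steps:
t(Z, c) = (-106 + Z)/(-1003 + c - Z)
B(z) = -5 + z³ (B(z) = -5 + z*z² = -5 + z³)
√(t(228, -1223) + B(-121)) = √((106 - 1*228)/(1003 + 228 - 1*(-1223)) + (-5 + (-121)³)) = √((106 - 228)/(1003 + 228 + 1223) + (-5 - 1771561)) = √(-122/2454 - 1771566) = √((1/2454)*(-122) - 1771566) = √(-61/1227 - 1771566) = √(-2173711543/1227) = I*√2667144063261/1227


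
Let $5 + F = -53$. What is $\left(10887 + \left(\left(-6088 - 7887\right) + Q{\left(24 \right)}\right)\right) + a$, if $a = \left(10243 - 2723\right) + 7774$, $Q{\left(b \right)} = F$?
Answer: $12148$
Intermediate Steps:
$F = -58$ ($F = -5 - 53 = -58$)
$Q{\left(b \right)} = -58$
$a = 15294$ ($a = 7520 + 7774 = 15294$)
$\left(10887 + \left(\left(-6088 - 7887\right) + Q{\left(24 \right)}\right)\right) + a = \left(10887 - 14033\right) + 15294 = -3146 + 15294 = 12148$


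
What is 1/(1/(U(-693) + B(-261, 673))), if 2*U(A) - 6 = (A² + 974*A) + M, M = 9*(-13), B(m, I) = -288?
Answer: -97710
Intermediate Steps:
M = -117
U(A) = -111/2 + A²/2 + 487*A (U(A) = 3 + ((A² + 974*A) - 117)/2 = 3 + (-117 + A² + 974*A)/2 = 3 + (-117/2 + A²/2 + 487*A) = -111/2 + A²/2 + 487*A)
1/(1/(U(-693) + B(-261, 673))) = 1/(1/((-111/2 + (½)*(-693)² + 487*(-693)) - 288)) = 1/(1/((-111/2 + (½)*480249 - 337491) - 288)) = 1/(1/((-111/2 + 480249/2 - 337491) - 288)) = 1/(1/(-97422 - 288)) = 1/(1/(-97710)) = 1/(-1/97710) = -97710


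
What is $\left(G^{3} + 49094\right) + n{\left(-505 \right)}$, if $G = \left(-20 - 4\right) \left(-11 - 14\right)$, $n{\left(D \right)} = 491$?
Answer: $216049585$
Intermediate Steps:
$G = 600$ ($G = \left(-24\right) \left(-25\right) = 600$)
$\left(G^{3} + 49094\right) + n{\left(-505 \right)} = \left(600^{3} + 49094\right) + 491 = \left(216000000 + 49094\right) + 491 = 216049094 + 491 = 216049585$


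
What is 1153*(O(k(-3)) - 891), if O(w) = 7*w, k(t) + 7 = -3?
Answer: -1108033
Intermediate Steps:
k(t) = -10 (k(t) = -7 - 3 = -10)
1153*(O(k(-3)) - 891) = 1153*(7*(-10) - 891) = 1153*(-70 - 891) = 1153*(-961) = -1108033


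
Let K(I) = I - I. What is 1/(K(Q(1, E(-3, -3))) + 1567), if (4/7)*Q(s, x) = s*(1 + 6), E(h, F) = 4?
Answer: 1/1567 ≈ 0.00063816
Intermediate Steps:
Q(s, x) = 49*s/4 (Q(s, x) = 7*(s*(1 + 6))/4 = 7*(s*7)/4 = 7*(7*s)/4 = 49*s/4)
K(I) = 0
1/(K(Q(1, E(-3, -3))) + 1567) = 1/(0 + 1567) = 1/1567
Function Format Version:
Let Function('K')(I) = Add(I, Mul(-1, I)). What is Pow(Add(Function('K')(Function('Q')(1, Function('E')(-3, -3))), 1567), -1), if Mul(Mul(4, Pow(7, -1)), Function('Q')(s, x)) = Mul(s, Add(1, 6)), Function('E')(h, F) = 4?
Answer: Rational(1, 1567) ≈ 0.00063816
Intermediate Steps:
Function('Q')(s, x) = Mul(Rational(49, 4), s) (Function('Q')(s, x) = Mul(Rational(7, 4), Mul(s, Add(1, 6))) = Mul(Rational(7, 4), Mul(s, 7)) = Mul(Rational(7, 4), Mul(7, s)) = Mul(Rational(49, 4), s))
Function('K')(I) = 0
Pow(Add(Function('K')(Function('Q')(1, Function('E')(-3, -3))), 1567), -1) = Pow(Add(0, 1567), -1) = Pow(1567, -1) = Rational(1, 1567)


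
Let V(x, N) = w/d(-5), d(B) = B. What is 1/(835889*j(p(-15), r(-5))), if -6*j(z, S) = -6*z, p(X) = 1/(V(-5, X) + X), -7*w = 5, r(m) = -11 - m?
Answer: -104/5851223 ≈ -1.7774e-5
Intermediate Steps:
w = -5/7 (w = -1/7*5 = -5/7 ≈ -0.71429)
V(x, N) = 1/7 (V(x, N) = -5/7/(-5) = -5/7*(-1/5) = 1/7)
p(X) = 1/(1/7 + X)
j(z, S) = z (j(z, S) = -(-1)*z = z)
1/(835889*j(p(-15), r(-5))) = 1/(835889*((7/(1 + 7*(-15))))) = 1/(835889*((7/(1 - 105)))) = 1/(835889*((7/(-104)))) = 1/(835889*((7*(-1/104)))) = 1/(835889*(-7/104)) = (1/835889)*(-104/7) = -104/5851223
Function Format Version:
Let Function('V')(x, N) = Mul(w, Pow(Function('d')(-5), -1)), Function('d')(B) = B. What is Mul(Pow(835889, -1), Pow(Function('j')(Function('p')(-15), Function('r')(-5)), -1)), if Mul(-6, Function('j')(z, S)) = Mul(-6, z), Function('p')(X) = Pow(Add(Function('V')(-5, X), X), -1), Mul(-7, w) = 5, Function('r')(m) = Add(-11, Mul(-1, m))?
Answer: Rational(-104, 5851223) ≈ -1.7774e-5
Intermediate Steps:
w = Rational(-5, 7) (w = Mul(Rational(-1, 7), 5) = Rational(-5, 7) ≈ -0.71429)
Function('V')(x, N) = Rational(1, 7) (Function('V')(x, N) = Mul(Rational(-5, 7), Pow(-5, -1)) = Mul(Rational(-5, 7), Rational(-1, 5)) = Rational(1, 7))
Function('p')(X) = Pow(Add(Rational(1, 7), X), -1)
Function('j')(z, S) = z (Function('j')(z, S) = Mul(Rational(-1, 6), Mul(-6, z)) = z)
Mul(Pow(835889, -1), Pow(Function('j')(Function('p')(-15), Function('r')(-5)), -1)) = Mul(Pow(835889, -1), Pow(Mul(7, Pow(Add(1, Mul(7, -15)), -1)), -1)) = Mul(Rational(1, 835889), Pow(Mul(7, Pow(Add(1, -105), -1)), -1)) = Mul(Rational(1, 835889), Pow(Mul(7, Pow(-104, -1)), -1)) = Mul(Rational(1, 835889), Pow(Mul(7, Rational(-1, 104)), -1)) = Mul(Rational(1, 835889), Pow(Rational(-7, 104), -1)) = Mul(Rational(1, 835889), Rational(-104, 7)) = Rational(-104, 5851223)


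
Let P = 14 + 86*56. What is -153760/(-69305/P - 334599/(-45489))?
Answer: 450438628416/20486693 ≈ 21987.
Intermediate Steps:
P = 4830 (P = 14 + 4816 = 4830)
-153760/(-69305/P - 334599/(-45489)) = -153760/(-69305/4830 - 334599/(-45489)) = -153760/(-69305*1/4830 - 334599*(-1/45489)) = -153760/(-13861/966 + 111533/15163) = -153760/(-102433465/14647458) = -153760*(-14647458/102433465) = 450438628416/20486693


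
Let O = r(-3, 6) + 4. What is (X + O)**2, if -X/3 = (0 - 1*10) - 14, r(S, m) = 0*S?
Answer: 5776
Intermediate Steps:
r(S, m) = 0
O = 4 (O = 0 + 4 = 4)
X = 72 (X = -3*((0 - 1*10) - 14) = -3*((0 - 10) - 14) = -3*(-10 - 14) = -3*(-24) = 72)
(X + O)**2 = (72 + 4)**2 = 76**2 = 5776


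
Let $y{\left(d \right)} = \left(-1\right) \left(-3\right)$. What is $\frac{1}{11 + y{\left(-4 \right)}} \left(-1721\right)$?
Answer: $- \frac{1721}{14} \approx -122.93$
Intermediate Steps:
$y{\left(d \right)} = 3$
$\frac{1}{11 + y{\left(-4 \right)}} \left(-1721\right) = \frac{1}{11 + 3} \left(-1721\right) = \frac{1}{14} \left(-1721\right) = - \frac{1721}{14}$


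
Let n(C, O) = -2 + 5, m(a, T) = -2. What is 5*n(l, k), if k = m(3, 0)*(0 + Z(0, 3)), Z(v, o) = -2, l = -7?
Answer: 15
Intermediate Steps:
k = 4 (k = -2*(0 - 2) = -2*(-2) = 4)
n(C, O) = 3
5*n(l, k) = 5*3 = 15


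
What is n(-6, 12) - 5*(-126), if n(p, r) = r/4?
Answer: 633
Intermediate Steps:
n(p, r) = r/4 (n(p, r) = r*(1/4) = r/4)
n(-6, 12) - 5*(-126) = (1/4)*12 - 5*(-126) = 3 + 630 = 633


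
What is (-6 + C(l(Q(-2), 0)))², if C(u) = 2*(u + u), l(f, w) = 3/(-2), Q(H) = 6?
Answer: 144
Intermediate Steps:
l(f, w) = -3/2 (l(f, w) = 3*(-½) = -3/2)
C(u) = 4*u (C(u) = 2*(2*u) = 4*u)
(-6 + C(l(Q(-2), 0)))² = (-6 + 4*(-3/2))² = (-6 - 6)² = (-12)² = 144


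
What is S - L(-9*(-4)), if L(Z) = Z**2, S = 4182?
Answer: 2886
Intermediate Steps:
S - L(-9*(-4)) = 4182 - (-9*(-4))**2 = 4182 - 1*36**2 = 4182 - 1*1296 = 4182 - 1296 = 2886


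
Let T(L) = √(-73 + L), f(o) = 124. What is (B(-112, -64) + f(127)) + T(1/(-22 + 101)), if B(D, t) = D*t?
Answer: 7292 + 31*I*√474/79 ≈ 7292.0 + 8.5433*I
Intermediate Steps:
(B(-112, -64) + f(127)) + T(1/(-22 + 101)) = (-112*(-64) + 124) + √(-73 + 1/(-22 + 101)) = (7168 + 124) + √(-73 + 1/79) = 7292 + √(-73 + 1/79) = 7292 + √(-5766/79) = 7292 + 31*I*√474/79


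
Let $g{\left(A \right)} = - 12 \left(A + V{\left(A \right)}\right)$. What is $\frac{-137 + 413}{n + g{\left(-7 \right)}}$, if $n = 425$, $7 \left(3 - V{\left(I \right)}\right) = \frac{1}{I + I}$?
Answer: $\frac{13524}{23171} \approx 0.58366$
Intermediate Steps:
$V{\left(I \right)} = 3 - \frac{1}{14 I}$ ($V{\left(I \right)} = 3 - \frac{1}{7 \left(I + I\right)} = 3 - \frac{1}{7 \cdot 2 I} = 3 - \frac{\frac{1}{2} \frac{1}{I}}{7} = 3 - \frac{1}{14 I}$)
$g{\left(A \right)} = -36 - 12 A + \frac{6}{7 A}$ ($g{\left(A \right)} = - 12 \left(A + \left(3 - \frac{1}{14 A}\right)\right) = - 12 \left(3 + A - \frac{1}{14 A}\right) = -36 - 12 A + \frac{6}{7 A}$)
$\frac{-137 + 413}{n + g{\left(-7 \right)}} = \frac{-137 + 413}{425 - \left(-48 + \frac{6}{49}\right)} = \frac{276}{425 + \left(-36 + 84 + \frac{6}{7} \left(- \frac{1}{7}\right)\right)} = \frac{276}{425 - - \frac{2346}{49}} = \frac{276}{425 + \frac{2346}{49}} = \frac{276}{\frac{23171}{49}} = 276 \cdot \frac{49}{23171} = \frac{13524}{23171}$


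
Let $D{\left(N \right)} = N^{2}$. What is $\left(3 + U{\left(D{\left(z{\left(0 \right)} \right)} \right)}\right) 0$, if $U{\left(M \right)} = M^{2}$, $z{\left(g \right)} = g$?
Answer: $0$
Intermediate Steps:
$\left(3 + U{\left(D{\left(z{\left(0 \right)} \right)} \right)}\right) 0 = \left(3 + \left(0^{2}\right)^{2}\right) 0 = \left(3 + 0^{2}\right) 0 = \left(3 + 0\right) 0 = 3 \cdot 0 = 0$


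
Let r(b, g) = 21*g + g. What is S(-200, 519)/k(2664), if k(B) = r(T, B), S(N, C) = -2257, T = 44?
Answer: -61/1584 ≈ -0.038510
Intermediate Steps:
r(b, g) = 22*g
k(B) = 22*B
S(-200, 519)/k(2664) = -2257/(22*2664) = -2257/58608 = -2257*1/58608 = -61/1584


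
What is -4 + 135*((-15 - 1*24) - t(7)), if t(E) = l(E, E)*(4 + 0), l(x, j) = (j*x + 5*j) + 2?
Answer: -51709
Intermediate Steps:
l(x, j) = 2 + 5*j + j*x (l(x, j) = (5*j + j*x) + 2 = 2 + 5*j + j*x)
t(E) = 8 + 4*E² + 20*E (t(E) = (2 + 5*E + E*E)*(4 + 0) = (2 + 5*E + E²)*4 = (2 + E² + 5*E)*4 = 8 + 4*E² + 20*E)
-4 + 135*((-15 - 1*24) - t(7)) = -4 + 135*((-15 - 1*24) - (8 + 4*7² + 20*7)) = -4 + 135*((-15 - 24) - (8 + 4*49 + 140)) = -4 + 135*(-39 - (8 + 196 + 140)) = -4 + 135*(-39 - 1*344) = -4 + 135*(-39 - 344) = -4 + 135*(-383) = -4 - 51705 = -51709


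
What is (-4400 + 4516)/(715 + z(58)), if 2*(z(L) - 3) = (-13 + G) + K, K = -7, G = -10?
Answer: 116/703 ≈ 0.16501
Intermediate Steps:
z(L) = -12 (z(L) = 3 + ((-13 - 10) - 7)/2 = 3 + (-23 - 7)/2 = 3 + (½)*(-30) = 3 - 15 = -12)
(-4400 + 4516)/(715 + z(58)) = (-4400 + 4516)/(715 - 12) = 116/703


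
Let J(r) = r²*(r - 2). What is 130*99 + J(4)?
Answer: 12902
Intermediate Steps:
J(r) = r²*(-2 + r)
130*99 + J(4) = 130*99 + 4²*(-2 + 4) = 12870 + 16*2 = 12870 + 32 = 12902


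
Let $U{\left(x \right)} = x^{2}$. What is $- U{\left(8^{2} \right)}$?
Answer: $-4096$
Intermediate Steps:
$- U{\left(8^{2} \right)} = - \left(8^{2}\right)^{2} = - 64^{2} = \left(-1\right) 4096 = -4096$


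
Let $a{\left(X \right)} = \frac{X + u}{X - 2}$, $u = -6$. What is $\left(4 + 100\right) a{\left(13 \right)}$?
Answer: $\frac{728}{11} \approx 66.182$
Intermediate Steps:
$a{\left(X \right)} = \frac{-6 + X}{-2 + X}$ ($a{\left(X \right)} = \frac{X - 6}{X - 2} = \frac{-6 + X}{-2 + X}$)
$\left(4 + 100\right) a{\left(13 \right)} = \left(4 + 100\right) \frac{-6 + 13}{-2 + 13} = 104 \cdot \frac{1}{11} \cdot 7 = 104 \cdot \frac{7}{11} = \frac{728}{11}$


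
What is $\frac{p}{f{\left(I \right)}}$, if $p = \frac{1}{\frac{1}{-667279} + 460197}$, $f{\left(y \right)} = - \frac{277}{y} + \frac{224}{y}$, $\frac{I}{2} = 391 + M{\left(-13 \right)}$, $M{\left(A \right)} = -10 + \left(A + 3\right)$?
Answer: $- \frac{4670953}{153539896981} \approx -3.0422 \cdot 10^{-5}$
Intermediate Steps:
$M{\left(A \right)} = -7 + A$ ($M{\left(A \right)} = -10 + \left(3 + A\right) = -7 + A$)
$I = 742$ ($I = 2 \left(391 - 20\right) = 2 \cdot 371 = 742$)
$f{\left(y \right)} = - \frac{53}{y}$
$p = \frac{667279}{307079793962}$ ($p = \frac{1}{- \frac{1}{667279} + 460197} = \frac{1}{\frac{307079793962}{667279}} = \frac{667279}{307079793962} \approx 2.173 \cdot 10^{-6}$)
$\frac{p}{f{\left(I \right)}} = \frac{667279}{307079793962 \left(- \frac{53}{742}\right)} = \frac{667279}{307079793962 \left(\left(-53\right) \frac{1}{742}\right)} = \frac{667279}{307079793962 \left(- \frac{1}{14}\right)} = \frac{667279}{307079793962} \left(-14\right) = - \frac{4670953}{153539896981}$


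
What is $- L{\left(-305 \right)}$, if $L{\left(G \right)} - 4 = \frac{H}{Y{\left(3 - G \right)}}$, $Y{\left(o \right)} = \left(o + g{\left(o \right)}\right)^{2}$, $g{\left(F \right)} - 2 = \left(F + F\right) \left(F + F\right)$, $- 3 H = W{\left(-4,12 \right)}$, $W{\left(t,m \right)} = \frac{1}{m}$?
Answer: $- \frac{20767998924863}{5191999731216} \approx -4.0$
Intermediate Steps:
$H = - \frac{1}{36}$ ($H = - \frac{1}{3 \cdot 12} = \left(- \frac{1}{3}\right) \frac{1}{12} = - \frac{1}{36} \approx -0.027778$)
$g{\left(F \right)} = 2 + 4 F^{2}$ ($g{\left(F \right)} = 2 + \left(F + F\right) \left(F + F\right) = 2 + 2 F 2 F = 2 + 4 F^{2}$)
$Y{\left(o \right)} = \left(2 + o + 4 o^{2}\right)^{2}$ ($Y{\left(o \right)} = \left(o + \left(2 + 4 o^{2}\right)\right)^{2} = \left(2 + o + 4 o^{2}\right)^{2}$)
$L{\left(G \right)} = 4 - \frac{1}{36 \left(5 - G + 4 \left(3 - G\right)^{2}\right)^{2}}$ ($L{\left(G \right)} = 4 - \frac{1}{36 \left(2 - \left(-3 + G\right) + 4 \left(3 - G\right)^{2}\right)^{2}} = 4 - \frac{1}{36 \left(5 - G + 4 \left(3 - G\right)^{2}\right)^{2}}$)
$- L{\left(-305 \right)} = - (4 - \frac{1}{36 \left(5 - -305 + 4 \left(-3 - 305\right)^{2}\right)^{2}}) = - (4 - \frac{1}{36 \left(5 + 305 + 4 \left(-308\right)^{2}\right)^{2}}) = - (4 - \frac{1}{36 \left(5 + 305 + 4 \cdot 94864\right)^{2}}) = - (4 - \frac{1}{36 \left(5 + 305 + 379456\right)^{2}}) = - (4 - \frac{1}{36 \cdot 144222214756}) = - (4 - \frac{1}{5191999731216}) = \left(-1\right) \frac{20767998924863}{5191999731216} = - \frac{20767998924863}{5191999731216}$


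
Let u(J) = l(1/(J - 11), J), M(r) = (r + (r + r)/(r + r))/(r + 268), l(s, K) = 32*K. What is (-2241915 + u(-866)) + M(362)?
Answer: -476621549/210 ≈ -2.2696e+6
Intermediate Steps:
M(r) = (1 + r)/(268 + r) (M(r) = (r + (2*r)/((2*r)))/(268 + r) = (r + (2*r)*(1/(2*r)))/(268 + r) = (r + 1)/(268 + r) = (1 + r)/(268 + r))
u(J) = 32*J
(-2241915 + u(-866)) + M(362) = (-2241915 + 32*(-866)) + (1 + 362)/(268 + 362) = (-2241915 - 27712) + 363/630 = -2269627 + (1/630)*363 = -2269627 + 121/210 = -476621549/210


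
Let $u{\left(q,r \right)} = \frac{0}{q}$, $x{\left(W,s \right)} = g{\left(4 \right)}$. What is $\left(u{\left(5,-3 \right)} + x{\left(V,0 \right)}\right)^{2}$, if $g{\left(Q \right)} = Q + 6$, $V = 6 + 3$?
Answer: $100$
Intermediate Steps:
$V = 9$
$g{\left(Q \right)} = 6 + Q$
$x{\left(W,s \right)} = 10$ ($x{\left(W,s \right)} = 6 + 4 = 10$)
$u{\left(q,r \right)} = 0$
$\left(u{\left(5,-3 \right)} + x{\left(V,0 \right)}\right)^{2} = \left(0 + 10\right)^{2} = 10^{2} = 100$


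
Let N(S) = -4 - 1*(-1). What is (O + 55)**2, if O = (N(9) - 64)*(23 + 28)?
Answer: 11303044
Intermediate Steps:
N(S) = -3 (N(S) = -4 + 1 = -3)
O = -3417 (O = (-3 - 64)*(23 + 28) = -67*51 = -3417)
(O + 55)**2 = (-3417 + 55)**2 = (-3362)**2 = 11303044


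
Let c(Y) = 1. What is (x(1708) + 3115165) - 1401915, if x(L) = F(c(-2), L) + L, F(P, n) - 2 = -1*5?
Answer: 1714955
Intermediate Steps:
F(P, n) = -3 (F(P, n) = 2 - 1*5 = 2 - 5 = -3)
x(L) = -3 + L
(x(1708) + 3115165) - 1401915 = ((-3 + 1708) + 3115165) - 1401915 = (1705 + 3115165) - 1401915 = 3116870 - 1401915 = 1714955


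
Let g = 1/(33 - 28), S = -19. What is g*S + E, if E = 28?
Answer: 121/5 ≈ 24.200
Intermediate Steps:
g = ⅕ (g = 1/5 = ⅕ ≈ 0.20000)
g*S + E = (⅕)*(-19) + 28 = -19/5 + 28 = 121/5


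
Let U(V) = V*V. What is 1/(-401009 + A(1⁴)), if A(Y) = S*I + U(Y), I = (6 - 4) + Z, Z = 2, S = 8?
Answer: -1/400976 ≈ -2.4939e-6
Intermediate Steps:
U(V) = V²
I = 4 (I = (6 - 4) + 2 = 2 + 2 = 4)
A(Y) = 32 + Y² (A(Y) = 8*4 + Y² = 32 + Y²)
1/(-401009 + A(1⁴)) = 1/(-401009 + (32 + (1⁴)²)) = 1/(-401009 + (32 + 1²)) = 1/(-401009 + (32 + 1)) = 1/(-401009 + 33) = 1/(-400976) = -1/400976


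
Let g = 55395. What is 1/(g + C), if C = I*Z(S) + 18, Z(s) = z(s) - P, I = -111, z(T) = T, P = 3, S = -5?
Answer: 1/56301 ≈ 1.7762e-5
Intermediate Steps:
Z(s) = -3 + s (Z(s) = s - 1*3 = s - 3 = -3 + s)
C = 906 (C = -111*(-3 - 5) + 18 = -111*(-8) + 18 = 888 + 18 = 906)
1/(g + C) = 1/(55395 + 906) = 1/56301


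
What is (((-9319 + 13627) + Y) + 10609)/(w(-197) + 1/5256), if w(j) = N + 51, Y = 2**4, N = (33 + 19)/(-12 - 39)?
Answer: 1334293416/4465865 ≈ 298.78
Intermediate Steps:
N = -52/51 (N = 52/(-51) = 52*(-1/51) = -52/51 ≈ -1.0196)
Y = 16
w(j) = 2549/51 (w(j) = -52/51 + 51 = 2549/51)
(((-9319 + 13627) + Y) + 10609)/(w(-197) + 1/5256) = (((-9319 + 13627) + 16) + 10609)/(2549/51 + 1/5256) = ((4308 + 16) + 10609)/(2549/51 + 1/5256) = (4324 + 10609)/(4465865/89352) = 14933*(89352/4465865) = 1334293416/4465865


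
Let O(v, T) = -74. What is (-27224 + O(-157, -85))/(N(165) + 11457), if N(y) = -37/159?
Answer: -2170191/910813 ≈ -2.3827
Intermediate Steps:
N(y) = -37/159 (N(y) = -37*1/159 = -37/159)
(-27224 + O(-157, -85))/(N(165) + 11457) = (-27224 - 74)/(-37/159 + 11457) = -27298/1821626/159 = -27298*159/1821626 = -2170191/910813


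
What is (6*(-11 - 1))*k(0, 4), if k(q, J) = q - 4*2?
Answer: 576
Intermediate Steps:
k(q, J) = -8 + q (k(q, J) = q - 1*8 = q - 8 = -8 + q)
(6*(-11 - 1))*k(0, 4) = (6*(-11 - 1))*(-8 + 0) = (6*(-12))*(-8) = -72*(-8) = 576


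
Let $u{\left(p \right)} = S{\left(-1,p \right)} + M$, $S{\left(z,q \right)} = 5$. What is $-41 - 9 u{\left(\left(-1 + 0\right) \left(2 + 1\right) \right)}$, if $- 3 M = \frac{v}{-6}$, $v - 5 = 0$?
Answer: $- \frac{177}{2} \approx -88.5$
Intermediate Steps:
$v = 5$ ($v = 5 + 0 = 5$)
$M = \frac{5}{18}$ ($M = - \frac{5 \frac{1}{-6}}{3} = - \frac{5 \left(- \frac{1}{6}\right)}{3} = \left(- \frac{1}{3}\right) \left(- \frac{5}{6}\right) = \frac{5}{18} \approx 0.27778$)
$u{\left(p \right)} = \frac{95}{18}$ ($u{\left(p \right)} = 5 + \frac{5}{18} = \frac{95}{18}$)
$-41 - 9 u{\left(\left(-1 + 0\right) \left(2 + 1\right) \right)} = -41 - \frac{95}{2} = - \frac{177}{2}$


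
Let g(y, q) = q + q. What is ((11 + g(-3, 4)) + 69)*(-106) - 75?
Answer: -9403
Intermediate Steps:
g(y, q) = 2*q
((11 + g(-3, 4)) + 69)*(-106) - 75 = ((11 + 2*4) + 69)*(-106) - 75 = ((11 + 8) + 69)*(-106) - 75 = (19 + 69)*(-106) - 75 = 88*(-106) - 75 = -9328 - 75 = -9403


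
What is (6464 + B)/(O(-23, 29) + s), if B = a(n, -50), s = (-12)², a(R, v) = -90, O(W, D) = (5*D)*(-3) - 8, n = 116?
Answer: -6374/299 ≈ -21.318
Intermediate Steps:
O(W, D) = -8 - 15*D (O(W, D) = -15*D - 8 = -8 - 15*D)
s = 144
B = -90
(6464 + B)/(O(-23, 29) + s) = (6464 - 90)/((-8 - 15*29) + 144) = 6374/((-8 - 435) + 144) = 6374/(-443 + 144) = 6374/(-299) = 6374*(-1/299) = -6374/299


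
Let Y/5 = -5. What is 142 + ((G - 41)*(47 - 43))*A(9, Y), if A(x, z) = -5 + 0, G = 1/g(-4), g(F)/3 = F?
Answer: 2891/3 ≈ 963.67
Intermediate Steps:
Y = -25 (Y = 5*(-5) = -25)
g(F) = 3*F
G = -1/12 (G = 1/(3*(-4)) = 1/(-12) = -1/12 ≈ -0.083333)
A(x, z) = -5
142 + ((G - 41)*(47 - 43))*A(9, Y) = 142 + ((-1/12 - 41)*(47 - 43))*(-5) = 142 - 493/12*4*(-5) = 142 - 493/3*(-5) = 142 + 2465/3 = 2891/3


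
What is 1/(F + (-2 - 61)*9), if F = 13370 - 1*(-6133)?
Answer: 1/18936 ≈ 5.2809e-5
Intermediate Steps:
F = 19503 (F = 13370 + 6133 = 19503)
1/(F + (-2 - 61)*9) = 1/(19503 + (-2 - 61)*9) = 1/(19503 - 63*9) = 1/(19503 - 567) = 1/18936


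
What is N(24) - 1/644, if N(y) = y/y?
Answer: 643/644 ≈ 0.99845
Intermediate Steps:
N(y) = 1
N(24) - 1/644 = 1 - 1/644 = 643/644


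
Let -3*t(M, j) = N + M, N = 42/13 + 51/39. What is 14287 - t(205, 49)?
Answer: 186639/13 ≈ 14357.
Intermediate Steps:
N = 59/13 (N = 42*(1/13) + 51*(1/39) = 42/13 + 17/13 = 59/13 ≈ 4.5385)
t(M, j) = -59/39 - M/3 (t(M, j) = -(59/13 + M)/3 = -59/39 - M/3)
14287 - t(205, 49) = 14287 - (-59/39 - 1/3*205) = 14287 - (-59/39 - 205/3) = 14287 - 1*(-908/13) = 14287 + 908/13 = 186639/13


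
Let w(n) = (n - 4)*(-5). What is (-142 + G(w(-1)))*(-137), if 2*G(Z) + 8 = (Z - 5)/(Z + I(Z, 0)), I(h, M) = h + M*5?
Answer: 99873/5 ≈ 19975.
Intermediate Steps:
w(n) = 20 - 5*n (w(n) = (-4 + n)*(-5) = 20 - 5*n)
I(h, M) = h + 5*M
G(Z) = -4 + (-5 + Z)/(4*Z) (G(Z) = -4 + ((Z - 5)/(Z + (Z + 5*0)))/2 = -4 + ((-5 + Z)/(Z + (Z + 0)))/2 = -4 + ((-5 + Z)/(Z + Z))/2 = -4 + ((-5 + Z)/((2*Z)))/2 = -4 + ((-5 + Z)*(1/(2*Z)))/2 = -4 + ((-5 + Z)/(2*Z))/2 = -4 + (-5 + Z)/(4*Z))
(-142 + G(w(-1)))*(-137) = (-142 + 5*(-1 - 3*(20 - 5*(-1)))/(4*(20 - 5*(-1))))*(-137) = (-142 + 5*(-1 - 3*(20 + 5))/(4*(20 + 5)))*(-137) = (-142 + (5/4)*(-1 - 3*25)/25)*(-137) = (-142 + (5/4)*(1/25)*(-1 - 75))*(-137) = (-142 + (5/4)*(1/25)*(-76))*(-137) = (-142 - 19/5)*(-137) = -729/5*(-137) = 99873/5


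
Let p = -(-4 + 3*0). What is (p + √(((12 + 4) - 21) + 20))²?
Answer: (4 + √15)² ≈ 61.984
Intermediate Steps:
p = 4 (p = -(-4 + 0) = -1*(-4) = 4)
(p + √(((12 + 4) - 21) + 20))² = (4 + √(((12 + 4) - 21) + 20))² = (4 + √((16 - 21) + 20))² = (4 + √(-5 + 20))² = (4 + √15)²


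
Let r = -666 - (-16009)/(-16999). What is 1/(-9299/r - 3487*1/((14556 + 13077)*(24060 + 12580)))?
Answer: 11478755039720160/160045333708102079 ≈ 0.071722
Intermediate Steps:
r = -11337343/16999 (r = -666 - (-16009)*(-1)/16999 = -666 - 1*16009/16999 = -666 - 16009/16999 = -11337343/16999 ≈ -666.94)
1/(-9299/r - 3487*1/((14556 + 13077)*(24060 + 12580))) = 1/(-9299/(-11337343/16999) - 3487*1/((14556 + 13077)*(24060 + 12580))) = 1/(-9299*(-16999/11337343) - 3487/(36640*27633)) = 1/(158073701/11337343 - 3487/1012473120) = 1/(160045333708102079/11478755039720160) = 11478755039720160/160045333708102079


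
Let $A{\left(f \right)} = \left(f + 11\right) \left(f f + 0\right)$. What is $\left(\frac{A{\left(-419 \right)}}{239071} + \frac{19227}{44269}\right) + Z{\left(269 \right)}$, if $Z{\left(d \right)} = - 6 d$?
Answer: $- \frac{1191059132973}{622554947} \approx -1913.2$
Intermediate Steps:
$A{\left(f \right)} = f^{2} \left(11 + f\right)$ ($A{\left(f \right)} = \left(11 + f\right) \left(f^{2} + 0\right) = \left(11 + f\right) f^{2} = f^{2} \left(11 + f\right)$)
$\left(\frac{A{\left(-419 \right)}}{239071} + \frac{19227}{44269}\right) + Z{\left(269 \right)} = \left(\frac{\left(-419\right)^{2} \left(11 - 419\right)}{239071} + \frac{19227}{44269}\right) - 1614 = \left(175561 \left(-408\right) \frac{1}{239071} + 19227 \cdot \frac{1}{44269}\right) - 1614 = \left(\left(-71628888\right) \frac{1}{239071} + \frac{19227}{44269}\right) - 1614 = \left(- \frac{4213464}{14063} + \frac{19227}{44269}\right) - 1614 = - \frac{186255448515}{622554947} - 1614 = - \frac{1191059132973}{622554947}$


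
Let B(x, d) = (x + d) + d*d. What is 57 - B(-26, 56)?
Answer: -3109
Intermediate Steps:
B(x, d) = d + x + d² (B(x, d) = (d + x) + d² = d + x + d²)
57 - B(-26, 56) = 57 - (56 - 26 + 56²) = 57 - (56 - 26 + 3136) = 57 - 1*3166 = 57 - 3166 = -3109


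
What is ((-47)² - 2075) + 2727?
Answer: 2861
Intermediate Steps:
((-47)² - 2075) + 2727 = (2209 - 2075) + 2727 = 134 + 2727 = 2861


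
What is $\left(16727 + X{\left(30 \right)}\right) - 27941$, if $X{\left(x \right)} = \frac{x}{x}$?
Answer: $-11213$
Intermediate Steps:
$X{\left(x \right)} = 1$
$\left(16727 + X{\left(30 \right)}\right) - 27941 = \left(16727 + 1\right) - 27941 = 16728 - 27941 = -11213$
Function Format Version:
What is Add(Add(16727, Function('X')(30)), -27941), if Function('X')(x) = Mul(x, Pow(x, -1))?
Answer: -11213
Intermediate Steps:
Function('X')(x) = 1
Add(Add(16727, Function('X')(30)), -27941) = Add(Add(16727, 1), -27941) = Add(16728, -27941) = -11213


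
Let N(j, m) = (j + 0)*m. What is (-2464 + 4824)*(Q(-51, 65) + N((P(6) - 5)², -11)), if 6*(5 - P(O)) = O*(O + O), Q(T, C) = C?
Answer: -3584840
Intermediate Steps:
P(O) = 5 - O²/3 (P(O) = 5 - O*(O + O)/6 = 5 - O*2*O/6 = 5 - O²/3)
N(j, m) = j*m
(-2464 + 4824)*(Q(-51, 65) + N((P(6) - 5)², -11)) = (-2464 + 4824)*(65 + ((5 - ⅓*6²) - 5)²*(-11)) = 2360*(65 + ((5 - ⅓*36) - 5)²*(-11)) = 2360*(65 + ((5 - 12) - 5)²*(-11)) = 2360*(65 + (-7 - 5)²*(-11)) = 2360*(65 + (-12)²*(-11)) = 2360*(65 + 144*(-11)) = 2360*(65 - 1584) = 2360*(-1519) = -3584840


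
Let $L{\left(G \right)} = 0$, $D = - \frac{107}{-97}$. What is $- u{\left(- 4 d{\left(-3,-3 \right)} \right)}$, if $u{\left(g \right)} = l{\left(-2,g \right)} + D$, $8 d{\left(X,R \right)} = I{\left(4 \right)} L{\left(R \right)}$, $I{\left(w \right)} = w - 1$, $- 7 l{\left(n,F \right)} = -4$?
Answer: $- \frac{1137}{679} \approx -1.6745$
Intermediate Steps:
$D = \frac{107}{97}$ ($D = \left(-107\right) \left(- \frac{1}{97}\right) = \frac{107}{97} \approx 1.1031$)
$l{\left(n,F \right)} = \frac{4}{7}$ ($l{\left(n,F \right)} = \left(- \frac{1}{7}\right) \left(-4\right) = \frac{4}{7}$)
$I{\left(w \right)} = -1 + w$
$d{\left(X,R \right)} = 0$ ($d{\left(X,R \right)} = \frac{\left(-1 + 4\right) 0}{8} = \frac{3 \cdot 0}{8} = \frac{1}{8} \cdot 0 = 0$)
$u{\left(g \right)} = \frac{1137}{679}$ ($u{\left(g \right)} = \frac{4}{7} + \frac{107}{97} = \frac{1137}{679}$)
$- u{\left(- 4 d{\left(-3,-3 \right)} \right)} = \left(-1\right) \frac{1137}{679} = - \frac{1137}{679}$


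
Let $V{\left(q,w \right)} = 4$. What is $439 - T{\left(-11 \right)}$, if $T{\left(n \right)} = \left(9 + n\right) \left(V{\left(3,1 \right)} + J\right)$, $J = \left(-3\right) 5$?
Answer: $417$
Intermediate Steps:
$J = -15$
$T{\left(n \right)} = -99 - 11 n$ ($T{\left(n \right)} = \left(9 + n\right) \left(4 - 15\right) = \left(9 + n\right) \left(-11\right) = -99 - 11 n$)
$439 - T{\left(-11 \right)} = 439 - \left(-99 - -121\right) = 439 - \left(-99 + 121\right) = 439 - 22 = 417$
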